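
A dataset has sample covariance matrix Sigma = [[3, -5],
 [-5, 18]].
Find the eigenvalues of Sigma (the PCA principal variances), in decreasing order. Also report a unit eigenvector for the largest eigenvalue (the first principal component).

Step 1 — characteristic polynomial of 2×2 Sigma:
  det(Sigma - λI) = λ² - trace · λ + det = 0.
  trace = 3 + 18 = 21, det = 3·18 - (-5)² = 29.
Step 2 — discriminant:
  Δ = trace² - 4·det = 441 - 116 = 325.
Step 3 — eigenvalues:
  λ = (trace ± √Δ)/2 = (21 ± 18.0278)/2,
  λ_1 = 19.5139,  λ_2 = 1.4861.

Step 4 — unit eigenvector for λ_1: solve (Sigma - λ_1 I)v = 0. First row:
  (3 - 19.5139)·v_x + (-5)·v_y = 0, i.e. (-16.5139)·v_x + (-5)·v_y = 0,
  so v ∝ (b, λ_1 - a) = (-5, 16.5139); multiply by -1 so the first entry is positive: u = (5, -16.5139).
  ||u|| = √((5)² + (-16.5139)²) = √(297.7082) ≈ 17.2542,
  v_1 = u/||u|| ≈ (0.2898, -0.9571) (||v_1|| = 1).

λ_1 = 19.5139,  λ_2 = 1.4861;  v_1 ≈ (0.2898, -0.9571)


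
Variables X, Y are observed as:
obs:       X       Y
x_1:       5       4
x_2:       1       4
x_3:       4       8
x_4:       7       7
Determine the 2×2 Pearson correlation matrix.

Step 1 — column means:
  mean(X) = (5 + 1 + 4 + 7) / 4 = 17/4 = 4.25
  mean(Y) = (4 + 4 + 8 + 7) / 4 = 23/4 = 5.75

Step 2 — sample variances and covariances s[i,j] = (1/(n-1)) · Σ_k (x_{k,i} - mean_i) · (x_{k,j} - mean_j), with n-1 = 3:
  s[X,X] = ((0.75)·(0.75) + (-3.25)·(-3.25) + (-0.25)·(-0.25) + (2.75)·(2.75)) / 3 = 18.75/3 = 6.25
  s[X,Y] = ((0.75)·(-1.75) + (-3.25)·(-1.75) + (-0.25)·(2.25) + (2.75)·(1.25)) / 3 = 7.25/3 = 2.4167
  s[Y,Y] = ((-1.75)·(-1.75) + (-1.75)·(-1.75) + (2.25)·(2.25) + (1.25)·(1.25)) / 3 = 12.75/3 = 4.25
  Sample standard deviations s_i = √(s[i,i]):
  s(X) = √(6.25) = 2.5
  s(Y) = √(4.25) = 2.0616

Step 3 — r_{ij} = s_{ij} / (s_i · s_j):
  r[X,X] = 1 (diagonal).
  r[X,Y] = 2.4167 / (2.5 · 2.0616) = 2.4167 / 5.1539 = 0.4689
  r[Y,Y] = 1 (diagonal).

R is symmetric with unit diagonal. Assembling:

R = [[1, 0.4689],
 [0.4689, 1]]


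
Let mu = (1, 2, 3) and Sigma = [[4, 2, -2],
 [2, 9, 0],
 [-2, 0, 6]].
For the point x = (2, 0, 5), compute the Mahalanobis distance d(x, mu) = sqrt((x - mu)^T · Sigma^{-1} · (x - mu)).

Step 1 — centre the observation: (x - mu) = (1, -2, 2).

Step 2 — invert Sigma (cofactor / det for 3×3, or solve directly):
  Sigma^{-1} = [[0.3462, -0.0769, 0.1154],
 [-0.0769, 0.1282, -0.0256],
 [0.1154, -0.0256, 0.2051]].

Step 3 — form the quadratic (x - mu)^T · Sigma^{-1} · (x - mu):
  Sigma^{-1} · (x - mu) = (0.7308, -0.3846, 0.5769).
  (x - mu)^T · [Sigma^{-1} · (x - mu)] = (1)·(0.7308) + (-2)·(-0.3846) + (2)·(0.5769) = 2.6538.

Step 4 — take square root: d = √(2.6538) ≈ 1.6291.

d(x, mu) = √(2.6538) ≈ 1.6291


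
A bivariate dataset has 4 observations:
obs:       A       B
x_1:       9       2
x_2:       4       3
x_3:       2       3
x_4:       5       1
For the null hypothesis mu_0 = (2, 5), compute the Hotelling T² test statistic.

Step 1 — sample mean vector:
  mean(A) = (9 + 4 + 2 + 5) / 4 = 20/4 = 5
  mean(B) = (2 + 3 + 3 + 1) / 4 = 9/4 = 2.25
  x̄ = (5, 2.25),  deviation x̄ - mu_0 = (5, 2.25) - (2, 5) = (3, -2.75).

Step 2 — sample covariance matrix, S[i,j] = (1/(n-1)) · Σ_k (x_{k,i} - mean_i) · (x_{k,j} - mean_j), divisor n-1 = 3:
  S[A,A] = ((4)·(4) + (-1)·(-1) + (-3)·(-3) + (0)·(0)) / 3 = 26/3 = 8.6667
  S[A,B] = ((4)·(-0.25) + (-1)·(0.75) + (-3)·(0.75) + (0)·(-1.25)) / 3 = -4/3 = -1.3333
  S[B,B] = ((-0.25)·(-0.25) + (0.75)·(0.75) + (0.75)·(0.75) + (-1.25)·(-1.25)) / 3 = 2.75/3 = 0.9167
  S = [[8.6667, -1.3333],
 [-1.3333, 0.9167]].

Step 3 — invert S. det(S) = 8.6667·0.9167 - (-1.3333)² = 6.1667.
  S^{-1} = (1/det) · [[d, -b], [-b, a]] = [[0.1486, 0.2162],
 [0.2162, 1.4054]].

Step 4 — quadratic form (x̄ - mu_0)^T · S^{-1} · (x̄ - mu_0):
  S^{-1} · (x̄ - mu_0) = (-0.1486, -3.2162),
  (x̄ - mu_0)^T · [...] = (3)·(-0.1486) + (-2.75)·(-3.2162) = 8.3986.

Step 5 — scale by n: T² = 4 · 8.3986 = 33.5946.

T² ≈ 33.5946


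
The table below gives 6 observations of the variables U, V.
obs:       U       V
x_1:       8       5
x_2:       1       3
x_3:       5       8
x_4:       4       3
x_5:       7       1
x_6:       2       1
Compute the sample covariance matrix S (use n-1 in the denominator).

Step 1 — column means:
  mean(U) = (8 + 1 + 5 + 4 + 7 + 2) / 6 = 27/6 = 4.5
  mean(V) = (5 + 3 + 8 + 3 + 1 + 1) / 6 = 21/6 = 3.5

Step 2 — sample covariance S[i,j] = (1/(n-1)) · Σ_k (x_{k,i} - mean_i) · (x_{k,j} - mean_j), with n-1 = 5.
  S[U,U] = ((3.5)·(3.5) + (-3.5)·(-3.5) + (0.5)·(0.5) + (-0.5)·(-0.5) + (2.5)·(2.5) + (-2.5)·(-2.5)) / 5 = 37.5/5 = 7.5
  S[U,V] = ((3.5)·(1.5) + (-3.5)·(-0.5) + (0.5)·(4.5) + (-0.5)·(-0.5) + (2.5)·(-2.5) + (-2.5)·(-2.5)) / 5 = 9.5/5 = 1.9
  S[V,V] = ((1.5)·(1.5) + (-0.5)·(-0.5) + (4.5)·(4.5) + (-0.5)·(-0.5) + (-2.5)·(-2.5) + (-2.5)·(-2.5)) / 5 = 35.5/5 = 7.1

S is symmetric (S[j,i] = S[i,j]). Assembling:

S = [[7.5, 1.9],
 [1.9, 7.1]]


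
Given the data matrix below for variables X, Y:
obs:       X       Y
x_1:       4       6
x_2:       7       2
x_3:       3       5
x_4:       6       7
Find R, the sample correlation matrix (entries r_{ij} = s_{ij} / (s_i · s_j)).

Step 1 — column means:
  mean(X) = (4 + 7 + 3 + 6) / 4 = 20/4 = 5
  mean(Y) = (6 + 2 + 5 + 7) / 4 = 20/4 = 5

Step 2 — sample variances and covariances s[i,j] = (1/(n-1)) · Σ_k (x_{k,i} - mean_i) · (x_{k,j} - mean_j), with n-1 = 3:
  s[X,X] = ((-1)·(-1) + (2)·(2) + (-2)·(-2) + (1)·(1)) / 3 = 10/3 = 3.3333
  s[X,Y] = ((-1)·(1) + (2)·(-3) + (-2)·(0) + (1)·(2)) / 3 = -5/3 = -1.6667
  s[Y,Y] = ((1)·(1) + (-3)·(-3) + (0)·(0) + (2)·(2)) / 3 = 14/3 = 4.6667
  Sample standard deviations s_i = √(s[i,i]):
  s(X) = √(3.3333) = 1.8257
  s(Y) = √(4.6667) = 2.1602

Step 3 — r_{ij} = s_{ij} / (s_i · s_j):
  r[X,X] = 1 (diagonal).
  r[X,Y] = -1.6667 / (1.8257 · 2.1602) = -1.6667 / 3.9441 = -0.4226
  r[Y,Y] = 1 (diagonal).

R is symmetric with unit diagonal. Assembling:

R = [[1, -0.4226],
 [-0.4226, 1]]


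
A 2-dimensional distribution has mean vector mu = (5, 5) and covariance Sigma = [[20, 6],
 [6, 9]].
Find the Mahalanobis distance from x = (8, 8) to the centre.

Step 1 — centre the observation: (x - mu) = (3, 3).

Step 2 — invert Sigma. det(Sigma) = 20·9 - (6)² = 144.
  Sigma^{-1} = (1/det) · [[d, -b], [-b, a]] = [[0.0625, -0.0417],
 [-0.0417, 0.1389]].

Step 3 — form the quadratic (x - mu)^T · Sigma^{-1} · (x - mu):
  Sigma^{-1} · (x - mu) = (0.0625, 0.2917).
  (x - mu)^T · [Sigma^{-1} · (x - mu)] = (3)·(0.0625) + (3)·(0.2917) = 1.0625.

Step 4 — take square root: d = √(1.0625) ≈ 1.0308.

d(x, mu) = √(1.0625) ≈ 1.0308


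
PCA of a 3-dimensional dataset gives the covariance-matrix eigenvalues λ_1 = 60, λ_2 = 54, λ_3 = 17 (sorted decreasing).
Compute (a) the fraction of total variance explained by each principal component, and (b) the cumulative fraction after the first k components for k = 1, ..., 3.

Step 1 — total variance = trace(Sigma) = Σ λ_i = 60 + 54 + 17 = 131.

Step 2 — fraction explained by component i = λ_i / Σ λ:
  PC1: 60/131 = 0.458
  PC2: 54/131 = 0.4122
  PC3: 17/131 = 0.1298

Step 3 — cumulative fraction after k components = (λ_1 + ... + λ_k) / Σ λ:
  k = 1: 60/131 = 0.458
  k = 2: (60 + 54)/131 = 114/131 = 0.8702
  k = 3: (60 + 54 + 17)/131 = 131/131 = 1

Summary (fraction, with percent):

explained: PC1 0.458 (45.8%), PC2 0.4122 (41.22%), PC3 0.1298 (12.98%);  cumulative: 0.458, 0.8702, 1


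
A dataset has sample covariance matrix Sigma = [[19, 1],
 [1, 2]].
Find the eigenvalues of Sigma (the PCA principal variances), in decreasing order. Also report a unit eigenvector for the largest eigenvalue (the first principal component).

Step 1 — characteristic polynomial of 2×2 Sigma:
  det(Sigma - λI) = λ² - trace · λ + det = 0.
  trace = 19 + 2 = 21, det = 19·2 - (1)² = 37.
Step 2 — discriminant:
  Δ = trace² - 4·det = 441 - 148 = 293.
Step 3 — eigenvalues:
  λ = (trace ± √Δ)/2 = (21 ± 17.1172)/2,
  λ_1 = 19.0586,  λ_2 = 1.9414.

Step 4 — unit eigenvector for λ_1: solve (Sigma - λ_1 I)v = 0. First row:
  (19 - 19.0586)·v_x + (1)·v_y = 0, i.e. (-0.0586)·v_x + (1)·v_y = 0,
  so v ∝ (b, λ_1 - a) = (1, 0.0586) = u.
  ||u|| = √((1)² + (0.0586)²) = √(1.0034) ≈ 1.0017,
  v_1 = u/||u|| ≈ (0.9983, 0.0585) (||v_1|| = 1).

λ_1 = 19.0586,  λ_2 = 1.9414;  v_1 ≈ (0.9983, 0.0585)


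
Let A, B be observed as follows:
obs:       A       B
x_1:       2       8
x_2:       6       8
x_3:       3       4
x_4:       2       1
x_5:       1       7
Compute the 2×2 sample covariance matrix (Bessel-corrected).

Step 1 — column means:
  mean(A) = (2 + 6 + 3 + 2 + 1) / 5 = 14/5 = 2.8
  mean(B) = (8 + 8 + 4 + 1 + 7) / 5 = 28/5 = 5.6

Step 2 — sample covariance S[i,j] = (1/(n-1)) · Σ_k (x_{k,i} - mean_i) · (x_{k,j} - mean_j), with n-1 = 4.
  S[A,A] = ((-0.8)·(-0.8) + (3.2)·(3.2) + (0.2)·(0.2) + (-0.8)·(-0.8) + (-1.8)·(-1.8)) / 4 = 14.8/4 = 3.7
  S[A,B] = ((-0.8)·(2.4) + (3.2)·(2.4) + (0.2)·(-1.6) + (-0.8)·(-4.6) + (-1.8)·(1.4)) / 4 = 6.6/4 = 1.65
  S[B,B] = ((2.4)·(2.4) + (2.4)·(2.4) + (-1.6)·(-1.6) + (-4.6)·(-4.6) + (1.4)·(1.4)) / 4 = 37.2/4 = 9.3

S is symmetric (S[j,i] = S[i,j]). Assembling:

S = [[3.7, 1.65],
 [1.65, 9.3]]


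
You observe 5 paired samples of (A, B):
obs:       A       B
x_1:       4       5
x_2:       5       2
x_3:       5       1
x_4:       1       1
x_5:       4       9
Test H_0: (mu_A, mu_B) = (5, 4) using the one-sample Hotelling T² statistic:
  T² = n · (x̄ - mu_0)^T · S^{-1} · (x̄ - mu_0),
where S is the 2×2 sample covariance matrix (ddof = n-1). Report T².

Step 1 — sample mean vector:
  mean(A) = (4 + 5 + 5 + 1 + 4) / 5 = 19/5 = 3.8
  mean(B) = (5 + 2 + 1 + 1 + 9) / 5 = 18/5 = 3.6
  x̄ = (3.8, 3.6),  deviation x̄ - mu_0 = (3.8, 3.6) - (5, 4) = (-1.2, -0.4).

Step 2 — sample covariance matrix, S[i,j] = (1/(n-1)) · Σ_k (x_{k,i} - mean_i) · (x_{k,j} - mean_j), divisor n-1 = 4:
  S[A,A] = ((0.2)·(0.2) + (1.2)·(1.2) + (1.2)·(1.2) + (-2.8)·(-2.8) + (0.2)·(0.2)) / 4 = 10.8/4 = 2.7
  S[A,B] = ((0.2)·(1.4) + (1.2)·(-1.6) + (1.2)·(-2.6) + (-2.8)·(-2.6) + (0.2)·(5.4)) / 4 = 3.6/4 = 0.9
  S[B,B] = ((1.4)·(1.4) + (-1.6)·(-1.6) + (-2.6)·(-2.6) + (-2.6)·(-2.6) + (5.4)·(5.4)) / 4 = 47.2/4 = 11.8
  S = [[2.7, 0.9],
 [0.9, 11.8]].

Step 3 — invert S. det(S) = 2.7·11.8 - (0.9)² = 31.05.
  S^{-1} = (1/det) · [[d, -b], [-b, a]] = [[0.38, -0.029],
 [-0.029, 0.087]].

Step 4 — quadratic form (x̄ - mu_0)^T · S^{-1} · (x̄ - mu_0):
  S^{-1} · (x̄ - mu_0) = (-0.4444, 0),
  (x̄ - mu_0)^T · [...] = (-1.2)·(-0.4444) + (-0.4)·(0) = 0.5333.

Step 5 — scale by n: T² = 5 · 0.5333 = 2.6667.

T² ≈ 2.6667


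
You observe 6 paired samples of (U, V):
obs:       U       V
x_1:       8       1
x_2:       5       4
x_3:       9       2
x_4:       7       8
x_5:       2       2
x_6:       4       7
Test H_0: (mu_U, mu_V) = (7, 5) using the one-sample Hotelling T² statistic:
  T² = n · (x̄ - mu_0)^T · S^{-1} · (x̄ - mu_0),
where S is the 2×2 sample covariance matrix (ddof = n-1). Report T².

Step 1 — sample mean vector:
  mean(U) = (8 + 5 + 9 + 7 + 2 + 4) / 6 = 35/6 = 5.8333
  mean(V) = (1 + 4 + 2 + 8 + 2 + 7) / 6 = 24/6 = 4
  x̄ = (5.8333, 4),  deviation x̄ - mu_0 = (5.8333, 4) - (7, 5) = (-1.1667, -1).

Step 2 — sample covariance matrix, S[i,j] = (1/(n-1)) · Σ_k (x_{k,i} - mean_i) · (x_{k,j} - mean_j), divisor n-1 = 5:
  S[U,U] = ((2.1667)·(2.1667) + (-0.8333)·(-0.8333) + (3.1667)·(3.1667) + (1.1667)·(1.1667) + (-3.8333)·(-3.8333) + (-1.8333)·(-1.8333)) / 5 = 34.8333/5 = 6.9667
  S[U,V] = ((2.1667)·(-3) + (-0.8333)·(0) + (3.1667)·(-2) + (1.1667)·(4) + (-3.8333)·(-2) + (-1.8333)·(3)) / 5 = -6/5 = -1.2
  S[V,V] = ((-3)·(-3) + (0)·(0) + (-2)·(-2) + (4)·(4) + (-2)·(-2) + (3)·(3)) / 5 = 42/5 = 8.4
  S = [[6.9667, -1.2],
 [-1.2, 8.4]].

Step 3 — invert S. det(S) = 6.9667·8.4 - (-1.2)² = 57.08.
  S^{-1} = (1/det) · [[d, -b], [-b, a]] = [[0.1472, 0.021],
 [0.021, 0.1221]].

Step 4 — quadratic form (x̄ - mu_0)^T · S^{-1} · (x̄ - mu_0):
  S^{-1} · (x̄ - mu_0) = (-0.1927, -0.1466),
  (x̄ - mu_0)^T · [...] = (-1.1667)·(-0.1927) + (-1)·(-0.1466) = 0.3714.

Step 5 — scale by n: T² = 6 · 0.3714 = 2.2285.

T² ≈ 2.2285


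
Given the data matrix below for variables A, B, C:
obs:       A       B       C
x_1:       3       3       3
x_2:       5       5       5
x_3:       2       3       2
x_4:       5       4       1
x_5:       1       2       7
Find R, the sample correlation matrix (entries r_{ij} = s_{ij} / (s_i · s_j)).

Step 1 — column means:
  mean(A) = (3 + 5 + 2 + 5 + 1) / 5 = 16/5 = 3.2
  mean(B) = (3 + 5 + 3 + 4 + 2) / 5 = 17/5 = 3.4
  mean(C) = (3 + 5 + 2 + 1 + 7) / 5 = 18/5 = 3.6

Step 2 — sample variances and covariances s[i,j] = (1/(n-1)) · Σ_k (x_{k,i} - mean_i) · (x_{k,j} - mean_j), with n-1 = 4:
  s[A,A] = ((-0.2)·(-0.2) + (1.8)·(1.8) + (-1.2)·(-1.2) + (1.8)·(1.8) + (-2.2)·(-2.2)) / 4 = 12.8/4 = 3.2
  s[A,B] = ((-0.2)·(-0.4) + (1.8)·(1.6) + (-1.2)·(-0.4) + (1.8)·(0.6) + (-2.2)·(-1.4)) / 4 = 7.6/4 = 1.9
  s[A,C] = ((-0.2)·(-0.6) + (1.8)·(1.4) + (-1.2)·(-1.6) + (1.8)·(-2.6) + (-2.2)·(3.4)) / 4 = -7.6/4 = -1.9
  s[B,B] = ((-0.4)·(-0.4) + (1.6)·(1.6) + (-0.4)·(-0.4) + (0.6)·(0.6) + (-1.4)·(-1.4)) / 4 = 5.2/4 = 1.3
  s[B,C] = ((-0.4)·(-0.6) + (1.6)·(1.4) + (-0.4)·(-1.6) + (0.6)·(-2.6) + (-1.4)·(3.4)) / 4 = -3.2/4 = -0.8
  s[C,C] = ((-0.6)·(-0.6) + (1.4)·(1.4) + (-1.6)·(-1.6) + (-2.6)·(-2.6) + (3.4)·(3.4)) / 4 = 23.2/4 = 5.8
  Sample standard deviations s_i = √(s[i,i]):
  s(A) = √(3.2) = 1.7889
  s(B) = √(1.3) = 1.1402
  s(C) = √(5.8) = 2.4083

Step 3 — r_{ij} = s_{ij} / (s_i · s_j):
  r[A,A] = 1 (diagonal).
  r[A,B] = 1.9 / (1.7889 · 1.1402) = 1.9 / 2.0396 = 0.9316
  r[A,C] = -1.9 / (1.7889 · 2.4083) = -1.9 / 4.3081 = -0.441
  r[B,B] = 1 (diagonal).
  r[B,C] = -0.8 / (1.1402 · 2.4083) = -0.8 / 2.7459 = -0.2913
  r[C,C] = 1 (diagonal).

R is symmetric with unit diagonal. Assembling:

R = [[1, 0.9316, -0.441],
 [0.9316, 1, -0.2913],
 [-0.441, -0.2913, 1]]


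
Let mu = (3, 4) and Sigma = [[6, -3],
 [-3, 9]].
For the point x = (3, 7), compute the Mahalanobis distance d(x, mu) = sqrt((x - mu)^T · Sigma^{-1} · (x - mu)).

Step 1 — centre the observation: (x - mu) = (0, 3).

Step 2 — invert Sigma. det(Sigma) = 6·9 - (-3)² = 45.
  Sigma^{-1} = (1/det) · [[d, -b], [-b, a]] = [[0.2, 0.0667],
 [0.0667, 0.1333]].

Step 3 — form the quadratic (x - mu)^T · Sigma^{-1} · (x - mu):
  Sigma^{-1} · (x - mu) = (0.2, 0.4).
  (x - mu)^T · [Sigma^{-1} · (x - mu)] = (0)·(0.2) + (3)·(0.4) = 1.2.

Step 4 — take square root: d = √(1.2) ≈ 1.0954.

d(x, mu) = √(1.2) ≈ 1.0954


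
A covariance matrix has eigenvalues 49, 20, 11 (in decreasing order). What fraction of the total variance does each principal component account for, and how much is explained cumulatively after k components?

Step 1 — total variance = trace(Sigma) = Σ λ_i = 49 + 20 + 11 = 80.

Step 2 — fraction explained by component i = λ_i / Σ λ:
  PC1: 49/80 = 0.6125
  PC2: 20/80 = 0.25
  PC3: 11/80 = 0.1375

Step 3 — cumulative fraction after k components = (λ_1 + ... + λ_k) / Σ λ:
  k = 1: 49/80 = 0.6125
  k = 2: (49 + 20)/80 = 69/80 = 0.8625
  k = 3: (49 + 20 + 11)/80 = 80/80 = 1

Summary (fraction, with percent):

explained: PC1 0.6125 (61.25%), PC2 0.25 (25%), PC3 0.1375 (13.75%);  cumulative: 0.6125, 0.8625, 1


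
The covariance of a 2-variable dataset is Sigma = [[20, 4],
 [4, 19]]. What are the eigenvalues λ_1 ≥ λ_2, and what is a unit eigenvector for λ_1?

Step 1 — characteristic polynomial of 2×2 Sigma:
  det(Sigma - λI) = λ² - trace · λ + det = 0.
  trace = 20 + 19 = 39, det = 20·19 - (4)² = 364.
Step 2 — discriminant:
  Δ = trace² - 4·det = 1521 - 1456 = 65.
Step 3 — eigenvalues:
  λ = (trace ± √Δ)/2 = (39 ± 8.0623)/2,
  λ_1 = 23.5311,  λ_2 = 15.4689.

Step 4 — unit eigenvector for λ_1: solve (Sigma - λ_1 I)v = 0. First row:
  (20 - 23.5311)·v_x + (4)·v_y = 0, i.e. (-3.5311)·v_x + (4)·v_y = 0,
  so v ∝ (b, λ_1 - a) = (4, 3.5311) = u.
  ||u|| = √((4)² + (3.5311)²) = √(28.4689) ≈ 5.3356,
  v_1 = u/||u|| ≈ (0.7497, 0.6618) (||v_1|| = 1).

λ_1 = 23.5311,  λ_2 = 15.4689;  v_1 ≈ (0.7497, 0.6618)


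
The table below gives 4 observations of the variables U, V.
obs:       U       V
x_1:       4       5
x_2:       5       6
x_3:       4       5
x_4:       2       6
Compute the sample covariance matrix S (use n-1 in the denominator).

Step 1 — column means:
  mean(U) = (4 + 5 + 4 + 2) / 4 = 15/4 = 3.75
  mean(V) = (5 + 6 + 5 + 6) / 4 = 22/4 = 5.5

Step 2 — sample covariance S[i,j] = (1/(n-1)) · Σ_k (x_{k,i} - mean_i) · (x_{k,j} - mean_j), with n-1 = 3.
  S[U,U] = ((0.25)·(0.25) + (1.25)·(1.25) + (0.25)·(0.25) + (-1.75)·(-1.75)) / 3 = 4.75/3 = 1.5833
  S[U,V] = ((0.25)·(-0.5) + (1.25)·(0.5) + (0.25)·(-0.5) + (-1.75)·(0.5)) / 3 = -0.5/3 = -0.1667
  S[V,V] = ((-0.5)·(-0.5) + (0.5)·(0.5) + (-0.5)·(-0.5) + (0.5)·(0.5)) / 3 = 1/3 = 0.3333

S is symmetric (S[j,i] = S[i,j]). Assembling:

S = [[1.5833, -0.1667],
 [-0.1667, 0.3333]]


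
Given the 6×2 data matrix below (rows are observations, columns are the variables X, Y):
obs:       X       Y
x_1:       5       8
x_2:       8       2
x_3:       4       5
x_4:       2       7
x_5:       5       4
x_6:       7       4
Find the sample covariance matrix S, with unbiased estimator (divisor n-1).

Step 1 — column means:
  mean(X) = (5 + 8 + 4 + 2 + 5 + 7) / 6 = 31/6 = 5.1667
  mean(Y) = (8 + 2 + 5 + 7 + 4 + 4) / 6 = 30/6 = 5

Step 2 — sample covariance S[i,j] = (1/(n-1)) · Σ_k (x_{k,i} - mean_i) · (x_{k,j} - mean_j), with n-1 = 5.
  S[X,X] = ((-0.1667)·(-0.1667) + (2.8333)·(2.8333) + (-1.1667)·(-1.1667) + (-3.1667)·(-3.1667) + (-0.1667)·(-0.1667) + (1.8333)·(1.8333)) / 5 = 22.8333/5 = 4.5667
  S[X,Y] = ((-0.1667)·(3) + (2.8333)·(-3) + (-1.1667)·(0) + (-3.1667)·(2) + (-0.1667)·(-1) + (1.8333)·(-1)) / 5 = -17/5 = -3.4
  S[Y,Y] = ((3)·(3) + (-3)·(-3) + (0)·(0) + (2)·(2) + (-1)·(-1) + (-1)·(-1)) / 5 = 24/5 = 4.8

S is symmetric (S[j,i] = S[i,j]). Assembling:

S = [[4.5667, -3.4],
 [-3.4, 4.8]]


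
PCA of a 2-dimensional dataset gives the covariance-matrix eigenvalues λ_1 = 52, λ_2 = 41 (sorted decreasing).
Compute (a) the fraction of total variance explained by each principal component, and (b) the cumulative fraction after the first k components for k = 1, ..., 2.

Step 1 — total variance = trace(Sigma) = Σ λ_i = 52 + 41 = 93.

Step 2 — fraction explained by component i = λ_i / Σ λ:
  PC1: 52/93 = 0.5591
  PC2: 41/93 = 0.4409

Step 3 — cumulative fraction after k components = (λ_1 + ... + λ_k) / Σ λ:
  k = 1: 52/93 = 0.5591
  k = 2: (52 + 41)/93 = 93/93 = 1

Summary (fraction, with percent):

explained: PC1 0.5591 (55.91%), PC2 0.4409 (44.09%);  cumulative: 0.5591, 1


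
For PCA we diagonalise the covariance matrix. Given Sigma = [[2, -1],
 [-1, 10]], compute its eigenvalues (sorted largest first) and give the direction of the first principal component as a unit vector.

Step 1 — characteristic polynomial of 2×2 Sigma:
  det(Sigma - λI) = λ² - trace · λ + det = 0.
  trace = 2 + 10 = 12, det = 2·10 - (-1)² = 19.
Step 2 — discriminant:
  Δ = trace² - 4·det = 144 - 76 = 68.
Step 3 — eigenvalues:
  λ = (trace ± √Δ)/2 = (12 ± 8.2462)/2,
  λ_1 = 10.1231,  λ_2 = 1.8769.

Step 4 — unit eigenvector for λ_1: solve (Sigma - λ_1 I)v = 0. First row:
  (2 - 10.1231)·v_x + (-1)·v_y = 0, i.e. (-8.1231)·v_x + (-1)·v_y = 0,
  so v ∝ (b, λ_1 - a) = (-1, 8.1231); multiply by -1 so the first entry is positive: u = (1, -8.1231).
  ||u|| = √((1)² + (-8.1231)²) = √(66.9848) ≈ 8.1844,
  v_1 = u/||u|| ≈ (0.1222, -0.9925) (||v_1|| = 1).

λ_1 = 10.1231,  λ_2 = 1.8769;  v_1 ≈ (0.1222, -0.9925)


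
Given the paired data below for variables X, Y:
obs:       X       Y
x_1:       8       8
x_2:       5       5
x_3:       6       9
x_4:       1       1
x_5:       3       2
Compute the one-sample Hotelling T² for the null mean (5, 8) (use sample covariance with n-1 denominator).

Step 1 — sample mean vector:
  mean(X) = (8 + 5 + 6 + 1 + 3) / 5 = 23/5 = 4.6
  mean(Y) = (8 + 5 + 9 + 1 + 2) / 5 = 25/5 = 5
  x̄ = (4.6, 5),  deviation x̄ - mu_0 = (4.6, 5) - (5, 8) = (-0.4, -3).

Step 2 — sample covariance matrix, S[i,j] = (1/(n-1)) · Σ_k (x_{k,i} - mean_i) · (x_{k,j} - mean_j), divisor n-1 = 4:
  S[X,X] = ((3.4)·(3.4) + (0.4)·(0.4) + (1.4)·(1.4) + (-3.6)·(-3.6) + (-1.6)·(-1.6)) / 4 = 29.2/4 = 7.3
  S[X,Y] = ((3.4)·(3) + (0.4)·(0) + (1.4)·(4) + (-3.6)·(-4) + (-1.6)·(-3)) / 4 = 35/4 = 8.75
  S[Y,Y] = ((3)·(3) + (0)·(0) + (4)·(4) + (-4)·(-4) + (-3)·(-3)) / 4 = 50/4 = 12.5
  S = [[7.3, 8.75],
 [8.75, 12.5]].

Step 3 — invert S. det(S) = 7.3·12.5 - (8.75)² = 14.6875.
  S^{-1} = (1/det) · [[d, -b], [-b, a]] = [[0.8511, -0.5957],
 [-0.5957, 0.497]].

Step 4 — quadratic form (x̄ - mu_0)^T · S^{-1} · (x̄ - mu_0):
  S^{-1} · (x̄ - mu_0) = (1.4468, -1.2528),
  (x̄ - mu_0)^T · [...] = (-0.4)·(1.4468) + (-3)·(-1.2528) = 3.1796.

Step 5 — scale by n: T² = 5 · 3.1796 = 15.8979.

T² ≈ 15.8979


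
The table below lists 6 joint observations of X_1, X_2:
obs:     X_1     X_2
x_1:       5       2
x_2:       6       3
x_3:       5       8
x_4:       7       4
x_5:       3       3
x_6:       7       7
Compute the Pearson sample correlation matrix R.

Step 1 — column means:
  mean(X_1) = (5 + 6 + 5 + 7 + 3 + 7) / 6 = 33/6 = 5.5
  mean(X_2) = (2 + 3 + 8 + 4 + 3 + 7) / 6 = 27/6 = 4.5

Step 2 — sample variances and covariances s[i,j] = (1/(n-1)) · Σ_k (x_{k,i} - mean_i) · (x_{k,j} - mean_j), with n-1 = 5:
  s[X_1,X_1] = ((-0.5)·(-0.5) + (0.5)·(0.5) + (-0.5)·(-0.5) + (1.5)·(1.5) + (-2.5)·(-2.5) + (1.5)·(1.5)) / 5 = 11.5/5 = 2.3
  s[X_1,X_2] = ((-0.5)·(-2.5) + (0.5)·(-1.5) + (-0.5)·(3.5) + (1.5)·(-0.5) + (-2.5)·(-1.5) + (1.5)·(2.5)) / 5 = 5.5/5 = 1.1
  s[X_2,X_2] = ((-2.5)·(-2.5) + (-1.5)·(-1.5) + (3.5)·(3.5) + (-0.5)·(-0.5) + (-1.5)·(-1.5) + (2.5)·(2.5)) / 5 = 29.5/5 = 5.9
  Sample standard deviations s_i = √(s[i,i]):
  s(X_1) = √(2.3) = 1.5166
  s(X_2) = √(5.9) = 2.429

Step 3 — r_{ij} = s_{ij} / (s_i · s_j):
  r[X_1,X_1] = 1 (diagonal).
  r[X_1,X_2] = 1.1 / (1.5166 · 2.429) = 1.1 / 3.6837 = 0.2986
  r[X_2,X_2] = 1 (diagonal).

R is symmetric with unit diagonal. Assembling:

R = [[1, 0.2986],
 [0.2986, 1]]


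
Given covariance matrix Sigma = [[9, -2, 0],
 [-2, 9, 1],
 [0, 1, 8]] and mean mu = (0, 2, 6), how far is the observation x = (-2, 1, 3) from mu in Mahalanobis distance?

Step 1 — centre the observation: (x - mu) = (-2, -1, -3).

Step 2 — invert Sigma (cofactor / det for 3×3, or solve directly):
  Sigma^{-1} = [[0.117, 0.0264, -0.0033],
 [0.0264, 0.1186, -0.0148],
 [-0.0033, -0.0148, 0.1269]].

Step 3 — form the quadratic (x - mu)^T · Sigma^{-1} · (x - mu):
  Sigma^{-1} · (x - mu) = (-0.2504, -0.1269, -0.3591).
  (x - mu)^T · [Sigma^{-1} · (x - mu)] = (-2)·(-0.2504) + (-1)·(-0.1269) + (-3)·(-0.3591) = 1.7051.

Step 4 — take square root: d = √(1.7051) ≈ 1.3058.

d(x, mu) = √(1.7051) ≈ 1.3058


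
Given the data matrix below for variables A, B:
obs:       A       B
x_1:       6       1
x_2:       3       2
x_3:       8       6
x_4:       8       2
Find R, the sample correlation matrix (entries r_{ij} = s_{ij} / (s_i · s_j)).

Step 1 — column means:
  mean(A) = (6 + 3 + 8 + 8) / 4 = 25/4 = 6.25
  mean(B) = (1 + 2 + 6 + 2) / 4 = 11/4 = 2.75

Step 2 — sample variances and covariances s[i,j] = (1/(n-1)) · Σ_k (x_{k,i} - mean_i) · (x_{k,j} - mean_j), with n-1 = 3:
  s[A,A] = ((-0.25)·(-0.25) + (-3.25)·(-3.25) + (1.75)·(1.75) + (1.75)·(1.75)) / 3 = 16.75/3 = 5.5833
  s[A,B] = ((-0.25)·(-1.75) + (-3.25)·(-0.75) + (1.75)·(3.25) + (1.75)·(-0.75)) / 3 = 7.25/3 = 2.4167
  s[B,B] = ((-1.75)·(-1.75) + (-0.75)·(-0.75) + (3.25)·(3.25) + (-0.75)·(-0.75)) / 3 = 14.75/3 = 4.9167
  Sample standard deviations s_i = √(s[i,i]):
  s(A) = √(5.5833) = 2.3629
  s(B) = √(4.9167) = 2.2174

Step 3 — r_{ij} = s_{ij} / (s_i · s_j):
  r[A,A] = 1 (diagonal).
  r[A,B] = 2.4167 / (2.3629 · 2.2174) = 2.4167 / 5.2394 = 0.4612
  r[B,B] = 1 (diagonal).

R is symmetric with unit diagonal. Assembling:

R = [[1, 0.4612],
 [0.4612, 1]]


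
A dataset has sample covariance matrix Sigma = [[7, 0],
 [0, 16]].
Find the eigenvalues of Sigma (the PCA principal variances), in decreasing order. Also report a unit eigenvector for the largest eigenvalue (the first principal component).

Step 1 — characteristic polynomial of 2×2 Sigma:
  det(Sigma - λI) = λ² - trace · λ + det = 0.
  trace = 7 + 16 = 23, det = 7·16 - (0)² = 112.
Step 2 — discriminant:
  Δ = trace² - 4·det = 529 - 448 = 81.
Step 3 — eigenvalues:
  λ = (trace ± √Δ)/2 = (23 ± 9)/2,
  λ_1 = 16,  λ_2 = 7.

Step 4 — unit eigenvector for λ_1: Sigma is diagonal, so its eigenvectors are the coordinate axes. λ_1 = 16 is the diagonal entry on the second coordinate axis, hence
  v_1 = (0, 1) (||v_1|| = 1).

λ_1 = 16,  λ_2 = 7;  v_1 ≈ (0, 1)


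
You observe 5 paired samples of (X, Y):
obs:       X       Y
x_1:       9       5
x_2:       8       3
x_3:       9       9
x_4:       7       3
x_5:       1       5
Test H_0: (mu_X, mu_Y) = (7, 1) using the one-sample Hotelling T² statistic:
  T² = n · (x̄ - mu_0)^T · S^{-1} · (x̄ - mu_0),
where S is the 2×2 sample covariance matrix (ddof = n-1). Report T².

Step 1 — sample mean vector:
  mean(X) = (9 + 8 + 9 + 7 + 1) / 5 = 34/5 = 6.8
  mean(Y) = (5 + 3 + 9 + 3 + 5) / 5 = 25/5 = 5
  x̄ = (6.8, 5),  deviation x̄ - mu_0 = (6.8, 5) - (7, 1) = (-0.2, 4).

Step 2 — sample covariance matrix, S[i,j] = (1/(n-1)) · Σ_k (x_{k,i} - mean_i) · (x_{k,j} - mean_j), divisor n-1 = 4:
  S[X,X] = ((2.2)·(2.2) + (1.2)·(1.2) + (2.2)·(2.2) + (0.2)·(0.2) + (-5.8)·(-5.8)) / 4 = 44.8/4 = 11.2
  S[X,Y] = ((2.2)·(0) + (1.2)·(-2) + (2.2)·(4) + (0.2)·(-2) + (-5.8)·(0)) / 4 = 6/4 = 1.5
  S[Y,Y] = ((0)·(0) + (-2)·(-2) + (4)·(4) + (-2)·(-2) + (0)·(0)) / 4 = 24/4 = 6
  S = [[11.2, 1.5],
 [1.5, 6]].

Step 3 — invert S. det(S) = 11.2·6 - (1.5)² = 64.95.
  S^{-1} = (1/det) · [[d, -b], [-b, a]] = [[0.0924, -0.0231],
 [-0.0231, 0.1724]].

Step 4 — quadratic form (x̄ - mu_0)^T · S^{-1} · (x̄ - mu_0):
  S^{-1} · (x̄ - mu_0) = (-0.1109, 0.6944),
  (x̄ - mu_0)^T · [...] = (-0.2)·(-0.1109) + (4)·(0.6944) = 2.7997.

Step 5 — scale by n: T² = 5 · 2.7997 = 13.9985.

T² ≈ 13.9985


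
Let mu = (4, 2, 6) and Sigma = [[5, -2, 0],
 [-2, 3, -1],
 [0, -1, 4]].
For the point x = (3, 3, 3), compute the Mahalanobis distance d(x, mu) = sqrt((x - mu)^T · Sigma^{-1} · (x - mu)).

Step 1 — centre the observation: (x - mu) = (-1, 1, -3).

Step 2 — invert Sigma (cofactor / det for 3×3, or solve directly):
  Sigma^{-1} = [[0.2821, 0.2051, 0.0513],
 [0.2051, 0.5128, 0.1282],
 [0.0513, 0.1282, 0.2821]].

Step 3 — form the quadratic (x - mu)^T · Sigma^{-1} · (x - mu):
  Sigma^{-1} · (x - mu) = (-0.2308, -0.0769, -0.7692).
  (x - mu)^T · [Sigma^{-1} · (x - mu)] = (-1)·(-0.2308) + (1)·(-0.0769) + (-3)·(-0.7692) = 2.4615.

Step 4 — take square root: d = √(2.4615) ≈ 1.5689.

d(x, mu) = √(2.4615) ≈ 1.5689


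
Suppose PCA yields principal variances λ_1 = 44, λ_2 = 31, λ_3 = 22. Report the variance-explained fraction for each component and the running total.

Step 1 — total variance = trace(Sigma) = Σ λ_i = 44 + 31 + 22 = 97.

Step 2 — fraction explained by component i = λ_i / Σ λ:
  PC1: 44/97 = 0.4536
  PC2: 31/97 = 0.3196
  PC3: 22/97 = 0.2268

Step 3 — cumulative fraction after k components = (λ_1 + ... + λ_k) / Σ λ:
  k = 1: 44/97 = 0.4536
  k = 2: (44 + 31)/97 = 75/97 = 0.7732
  k = 3: (44 + 31 + 22)/97 = 97/97 = 1

Summary (fraction, with percent):

explained: PC1 0.4536 (45.36%), PC2 0.3196 (31.96%), PC3 0.2268 (22.68%);  cumulative: 0.4536, 0.7732, 1


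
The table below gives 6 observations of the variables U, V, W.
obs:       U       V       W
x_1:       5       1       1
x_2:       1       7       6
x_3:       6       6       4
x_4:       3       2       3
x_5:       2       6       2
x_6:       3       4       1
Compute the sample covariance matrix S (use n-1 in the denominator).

Step 1 — column means:
  mean(U) = (5 + 1 + 6 + 3 + 2 + 3) / 6 = 20/6 = 3.3333
  mean(V) = (1 + 7 + 6 + 2 + 6 + 4) / 6 = 26/6 = 4.3333
  mean(W) = (1 + 6 + 4 + 3 + 2 + 1) / 6 = 17/6 = 2.8333

Step 2 — sample covariance S[i,j] = (1/(n-1)) · Σ_k (x_{k,i} - mean_i) · (x_{k,j} - mean_j), with n-1 = 5.
  S[U,U] = ((1.6667)·(1.6667) + (-2.3333)·(-2.3333) + (2.6667)·(2.6667) + (-0.3333)·(-0.3333) + (-1.3333)·(-1.3333) + (-0.3333)·(-0.3333)) / 5 = 17.3333/5 = 3.4667
  S[U,V] = ((1.6667)·(-3.3333) + (-2.3333)·(2.6667) + (2.6667)·(1.6667) + (-0.3333)·(-2.3333) + (-1.3333)·(1.6667) + (-0.3333)·(-0.3333)) / 5 = -8.6667/5 = -1.7333
  S[U,W] = ((1.6667)·(-1.8333) + (-2.3333)·(3.1667) + (2.6667)·(1.1667) + (-0.3333)·(0.1667) + (-1.3333)·(-0.8333) + (-0.3333)·(-1.8333)) / 5 = -5.6667/5 = -1.1333
  S[V,V] = ((-3.3333)·(-3.3333) + (2.6667)·(2.6667) + (1.6667)·(1.6667) + (-2.3333)·(-2.3333) + (1.6667)·(1.6667) + (-0.3333)·(-0.3333)) / 5 = 29.3333/5 = 5.8667
  S[V,W] = ((-3.3333)·(-1.8333) + (2.6667)·(3.1667) + (1.6667)·(1.1667) + (-2.3333)·(0.1667) + (1.6667)·(-0.8333) + (-0.3333)·(-1.8333)) / 5 = 15.3333/5 = 3.0667
  S[W,W] = ((-1.8333)·(-1.8333) + (3.1667)·(3.1667) + (1.1667)·(1.1667) + (0.1667)·(0.1667) + (-0.8333)·(-0.8333) + (-1.8333)·(-1.8333)) / 5 = 18.8333/5 = 3.7667

S is symmetric (S[j,i] = S[i,j]). Assembling:

S = [[3.4667, -1.7333, -1.1333],
 [-1.7333, 5.8667, 3.0667],
 [-1.1333, 3.0667, 3.7667]]


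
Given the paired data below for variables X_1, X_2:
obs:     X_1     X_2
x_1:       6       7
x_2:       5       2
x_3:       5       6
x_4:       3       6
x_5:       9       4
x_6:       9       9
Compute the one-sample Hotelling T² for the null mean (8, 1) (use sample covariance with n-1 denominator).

Step 1 — sample mean vector:
  mean(X_1) = (6 + 5 + 5 + 3 + 9 + 9) / 6 = 37/6 = 6.1667
  mean(X_2) = (7 + 2 + 6 + 6 + 4 + 9) / 6 = 34/6 = 5.6667
  x̄ = (6.1667, 5.6667),  deviation x̄ - mu_0 = (6.1667, 5.6667) - (8, 1) = (-1.8333, 4.6667).

Step 2 — sample covariance matrix, S[i,j] = (1/(n-1)) · Σ_k (x_{k,i} - mean_i) · (x_{k,j} - mean_j), divisor n-1 = 5:
  S[X_1,X_1] = ((-0.1667)·(-0.1667) + (-1.1667)·(-1.1667) + (-1.1667)·(-1.1667) + (-3.1667)·(-3.1667) + (2.8333)·(2.8333) + (2.8333)·(2.8333)) / 5 = 28.8333/5 = 5.7667
  S[X_1,X_2] = ((-0.1667)·(1.3333) + (-1.1667)·(-3.6667) + (-1.1667)·(0.3333) + (-3.1667)·(0.3333) + (2.8333)·(-1.6667) + (2.8333)·(3.3333)) / 5 = 7.3333/5 = 1.4667
  S[X_2,X_2] = ((1.3333)·(1.3333) + (-3.6667)·(-3.6667) + (0.3333)·(0.3333) + (0.3333)·(0.3333) + (-1.6667)·(-1.6667) + (3.3333)·(3.3333)) / 5 = 29.3333/5 = 5.8667
  S = [[5.7667, 1.4667],
 [1.4667, 5.8667]].

Step 3 — invert S. det(S) = 5.7667·5.8667 - (1.4667)² = 31.68.
  S^{-1} = (1/det) · [[d, -b], [-b, a]] = [[0.1852, -0.0463],
 [-0.0463, 0.182]].

Step 4 — quadratic form (x̄ - mu_0)^T · S^{-1} · (x̄ - mu_0):
  S^{-1} · (x̄ - mu_0) = (-0.5556, 0.9343),
  (x̄ - mu_0)^T · [...] = (-1.8333)·(-0.5556) + (4.6667)·(0.9343) = 5.3788.

Step 5 — scale by n: T² = 6 · 5.3788 = 32.2727.

T² ≈ 32.2727


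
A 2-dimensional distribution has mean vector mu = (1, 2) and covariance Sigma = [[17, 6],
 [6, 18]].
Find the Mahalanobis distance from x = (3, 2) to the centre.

Step 1 — centre the observation: (x - mu) = (2, 0).

Step 2 — invert Sigma. det(Sigma) = 17·18 - (6)² = 270.
  Sigma^{-1} = (1/det) · [[d, -b], [-b, a]] = [[0.0667, -0.0222],
 [-0.0222, 0.063]].

Step 3 — form the quadratic (x - mu)^T · Sigma^{-1} · (x - mu):
  Sigma^{-1} · (x - mu) = (0.1333, -0.0444).
  (x - mu)^T · [Sigma^{-1} · (x - mu)] = (2)·(0.1333) + (0)·(-0.0444) = 0.2667.

Step 4 — take square root: d = √(0.2667) ≈ 0.5164.

d(x, mu) = √(0.2667) ≈ 0.5164


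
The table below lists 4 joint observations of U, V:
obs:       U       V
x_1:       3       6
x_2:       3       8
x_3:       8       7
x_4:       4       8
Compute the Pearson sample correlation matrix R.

Step 1 — column means:
  mean(U) = (3 + 3 + 8 + 4) / 4 = 18/4 = 4.5
  mean(V) = (6 + 8 + 7 + 8) / 4 = 29/4 = 7.25

Step 2 — sample variances and covariances s[i,j] = (1/(n-1)) · Σ_k (x_{k,i} - mean_i) · (x_{k,j} - mean_j), with n-1 = 3:
  s[U,U] = ((-1.5)·(-1.5) + (-1.5)·(-1.5) + (3.5)·(3.5) + (-0.5)·(-0.5)) / 3 = 17/3 = 5.6667
  s[U,V] = ((-1.5)·(-1.25) + (-1.5)·(0.75) + (3.5)·(-0.25) + (-0.5)·(0.75)) / 3 = -0.5/3 = -0.1667
  s[V,V] = ((-1.25)·(-1.25) + (0.75)·(0.75) + (-0.25)·(-0.25) + (0.75)·(0.75)) / 3 = 2.75/3 = 0.9167
  Sample standard deviations s_i = √(s[i,i]):
  s(U) = √(5.6667) = 2.3805
  s(V) = √(0.9167) = 0.9574

Step 3 — r_{ij} = s_{ij} / (s_i · s_j):
  r[U,U] = 1 (diagonal).
  r[U,V] = -0.1667 / (2.3805 · 0.9574) = -0.1667 / 2.2791 = -0.0731
  r[V,V] = 1 (diagonal).

R is symmetric with unit diagonal. Assembling:

R = [[1, -0.0731],
 [-0.0731, 1]]


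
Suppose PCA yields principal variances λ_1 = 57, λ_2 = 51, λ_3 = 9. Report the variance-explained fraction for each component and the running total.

Step 1 — total variance = trace(Sigma) = Σ λ_i = 57 + 51 + 9 = 117.

Step 2 — fraction explained by component i = λ_i / Σ λ:
  PC1: 57/117 = 0.4872
  PC2: 51/117 = 0.4359
  PC3: 9/117 = 0.0769

Step 3 — cumulative fraction after k components = (λ_1 + ... + λ_k) / Σ λ:
  k = 1: 57/117 = 0.4872
  k = 2: (57 + 51)/117 = 108/117 = 0.9231
  k = 3: (57 + 51 + 9)/117 = 117/117 = 1

Summary (fraction, with percent):

explained: PC1 0.4872 (48.72%), PC2 0.4359 (43.59%), PC3 0.0769 (7.69%);  cumulative: 0.4872, 0.9231, 1


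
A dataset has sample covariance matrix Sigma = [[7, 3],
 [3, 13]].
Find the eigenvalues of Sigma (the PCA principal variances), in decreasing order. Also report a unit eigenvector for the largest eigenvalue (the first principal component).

Step 1 — characteristic polynomial of 2×2 Sigma:
  det(Sigma - λI) = λ² - trace · λ + det = 0.
  trace = 7 + 13 = 20, det = 7·13 - (3)² = 82.
Step 2 — discriminant:
  Δ = trace² - 4·det = 400 - 328 = 72.
Step 3 — eigenvalues:
  λ = (trace ± √Δ)/2 = (20 ± 8.4853)/2,
  λ_1 = 14.2426,  λ_2 = 5.7574.

Step 4 — unit eigenvector for λ_1: solve (Sigma - λ_1 I)v = 0. First row:
  (7 - 14.2426)·v_x + (3)·v_y = 0, i.e. (-7.2426)·v_x + (3)·v_y = 0,
  so v ∝ (b, λ_1 - a) = (3, 7.2426) = u.
  ||u|| = √((3)² + (7.2426)²) = √(61.4558) ≈ 7.8394,
  v_1 = u/||u|| ≈ (0.3827, 0.9239) (||v_1|| = 1).

λ_1 = 14.2426,  λ_2 = 5.7574;  v_1 ≈ (0.3827, 0.9239)


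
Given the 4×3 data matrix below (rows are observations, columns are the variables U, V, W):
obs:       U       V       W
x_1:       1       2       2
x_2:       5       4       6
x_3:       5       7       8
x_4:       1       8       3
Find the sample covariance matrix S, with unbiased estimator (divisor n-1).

Step 1 — column means:
  mean(U) = (1 + 5 + 5 + 1) / 4 = 12/4 = 3
  mean(V) = (2 + 4 + 7 + 8) / 4 = 21/4 = 5.25
  mean(W) = (2 + 6 + 8 + 3) / 4 = 19/4 = 4.75

Step 2 — sample covariance S[i,j] = (1/(n-1)) · Σ_k (x_{k,i} - mean_i) · (x_{k,j} - mean_j), with n-1 = 3.
  S[U,U] = ((-2)·(-2) + (2)·(2) + (2)·(2) + (-2)·(-2)) / 3 = 16/3 = 5.3333
  S[U,V] = ((-2)·(-3.25) + (2)·(-1.25) + (2)·(1.75) + (-2)·(2.75)) / 3 = 2/3 = 0.6667
  S[U,W] = ((-2)·(-2.75) + (2)·(1.25) + (2)·(3.25) + (-2)·(-1.75)) / 3 = 18/3 = 6
  S[V,V] = ((-3.25)·(-3.25) + (-1.25)·(-1.25) + (1.75)·(1.75) + (2.75)·(2.75)) / 3 = 22.75/3 = 7.5833
  S[V,W] = ((-3.25)·(-2.75) + (-1.25)·(1.25) + (1.75)·(3.25) + (2.75)·(-1.75)) / 3 = 8.25/3 = 2.75
  S[W,W] = ((-2.75)·(-2.75) + (1.25)·(1.25) + (3.25)·(3.25) + (-1.75)·(-1.75)) / 3 = 22.75/3 = 7.5833

S is symmetric (S[j,i] = S[i,j]). Assembling:

S = [[5.3333, 0.6667, 6],
 [0.6667, 7.5833, 2.75],
 [6, 2.75, 7.5833]]


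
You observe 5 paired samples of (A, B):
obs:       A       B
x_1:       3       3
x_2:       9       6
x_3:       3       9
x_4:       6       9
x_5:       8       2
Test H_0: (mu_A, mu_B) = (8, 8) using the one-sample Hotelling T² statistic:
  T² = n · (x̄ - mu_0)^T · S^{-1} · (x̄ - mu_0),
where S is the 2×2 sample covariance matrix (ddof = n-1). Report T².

Step 1 — sample mean vector:
  mean(A) = (3 + 9 + 3 + 6 + 8) / 5 = 29/5 = 5.8
  mean(B) = (3 + 6 + 9 + 9 + 2) / 5 = 29/5 = 5.8
  x̄ = (5.8, 5.8),  deviation x̄ - mu_0 = (5.8, 5.8) - (8, 8) = (-2.2, -2.2).

Step 2 — sample covariance matrix, S[i,j] = (1/(n-1)) · Σ_k (x_{k,i} - mean_i) · (x_{k,j} - mean_j), divisor n-1 = 4:
  S[A,A] = ((-2.8)·(-2.8) + (3.2)·(3.2) + (-2.8)·(-2.8) + (0.2)·(0.2) + (2.2)·(2.2)) / 4 = 30.8/4 = 7.7
  S[A,B] = ((-2.8)·(-2.8) + (3.2)·(0.2) + (-2.8)·(3.2) + (0.2)·(3.2) + (2.2)·(-3.8)) / 4 = -8.2/4 = -2.05
  S[B,B] = ((-2.8)·(-2.8) + (0.2)·(0.2) + (3.2)·(3.2) + (3.2)·(3.2) + (-3.8)·(-3.8)) / 4 = 42.8/4 = 10.7
  S = [[7.7, -2.05],
 [-2.05, 10.7]].

Step 3 — invert S. det(S) = 7.7·10.7 - (-2.05)² = 78.1875.
  S^{-1} = (1/det) · [[d, -b], [-b, a]] = [[0.1369, 0.0262],
 [0.0262, 0.0985]].

Step 4 — quadratic form (x̄ - mu_0)^T · S^{-1} · (x̄ - mu_0):
  S^{-1} · (x̄ - mu_0) = (-0.3588, -0.2743),
  (x̄ - mu_0)^T · [...] = (-2.2)·(-0.3588) + (-2.2)·(-0.2743) = 1.3928.

Step 5 — scale by n: T² = 5 · 1.3928 = 6.964.

T² ≈ 6.964


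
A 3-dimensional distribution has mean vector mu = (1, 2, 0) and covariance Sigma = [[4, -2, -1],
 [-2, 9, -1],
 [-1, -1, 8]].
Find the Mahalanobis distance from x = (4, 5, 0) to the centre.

Step 1 — centre the observation: (x - mu) = (3, 3, 0).

Step 2 — invert Sigma (cofactor / det for 3×3, or solve directly):
  Sigma^{-1} = [[0.2971, 0.0711, 0.046],
 [0.0711, 0.1297, 0.0251],
 [0.046, 0.0251, 0.1339]].

Step 3 — form the quadratic (x - mu)^T · Sigma^{-1} · (x - mu):
  Sigma^{-1} · (x - mu) = (1.1046, 0.6025, 0.2134).
  (x - mu)^T · [Sigma^{-1} · (x - mu)] = (3)·(1.1046) + (3)·(0.6025) + (0)·(0.2134) = 5.1213.

Step 4 — take square root: d = √(5.1213) ≈ 2.263.

d(x, mu) = √(5.1213) ≈ 2.263


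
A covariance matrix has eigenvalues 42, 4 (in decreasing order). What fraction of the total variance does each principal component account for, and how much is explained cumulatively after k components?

Step 1 — total variance = trace(Sigma) = Σ λ_i = 42 + 4 = 46.

Step 2 — fraction explained by component i = λ_i / Σ λ:
  PC1: 42/46 = 0.913
  PC2: 4/46 = 0.087

Step 3 — cumulative fraction after k components = (λ_1 + ... + λ_k) / Σ λ:
  k = 1: 42/46 = 0.913
  k = 2: (42 + 4)/46 = 46/46 = 1

Summary (fraction, with percent):

explained: PC1 0.913 (91.3%), PC2 0.087 (8.7%);  cumulative: 0.913, 1


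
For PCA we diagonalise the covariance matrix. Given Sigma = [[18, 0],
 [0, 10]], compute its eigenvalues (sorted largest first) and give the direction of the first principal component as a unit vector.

Step 1 — characteristic polynomial of 2×2 Sigma:
  det(Sigma - λI) = λ² - trace · λ + det = 0.
  trace = 18 + 10 = 28, det = 18·10 - (0)² = 180.
Step 2 — discriminant:
  Δ = trace² - 4·det = 784 - 720 = 64.
Step 3 — eigenvalues:
  λ = (trace ± √Δ)/2 = (28 ± 8)/2,
  λ_1 = 18,  λ_2 = 10.

Step 4 — unit eigenvector for λ_1: Sigma is diagonal, so its eigenvectors are the coordinate axes. λ_1 = 18 is the diagonal entry on the first coordinate axis, hence
  v_1 = (1, 0) (||v_1|| = 1).

λ_1 = 18,  λ_2 = 10;  v_1 ≈ (1, 0)


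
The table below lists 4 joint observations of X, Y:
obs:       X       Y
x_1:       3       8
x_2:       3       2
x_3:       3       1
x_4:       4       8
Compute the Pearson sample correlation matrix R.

Step 1 — column means:
  mean(X) = (3 + 3 + 3 + 4) / 4 = 13/4 = 3.25
  mean(Y) = (8 + 2 + 1 + 8) / 4 = 19/4 = 4.75

Step 2 — sample variances and covariances s[i,j] = (1/(n-1)) · Σ_k (x_{k,i} - mean_i) · (x_{k,j} - mean_j), with n-1 = 3:
  s[X,X] = ((-0.25)·(-0.25) + (-0.25)·(-0.25) + (-0.25)·(-0.25) + (0.75)·(0.75)) / 3 = 0.75/3 = 0.25
  s[X,Y] = ((-0.25)·(3.25) + (-0.25)·(-2.75) + (-0.25)·(-3.75) + (0.75)·(3.25)) / 3 = 3.25/3 = 1.0833
  s[Y,Y] = ((3.25)·(3.25) + (-2.75)·(-2.75) + (-3.75)·(-3.75) + (3.25)·(3.25)) / 3 = 42.75/3 = 14.25
  Sample standard deviations s_i = √(s[i,i]):
  s(X) = √(0.25) = 0.5
  s(Y) = √(14.25) = 3.7749

Step 3 — r_{ij} = s_{ij} / (s_i · s_j):
  r[X,X] = 1 (diagonal).
  r[X,Y] = 1.0833 / (0.5 · 3.7749) = 1.0833 / 1.8875 = 0.574
  r[Y,Y] = 1 (diagonal).

R is symmetric with unit diagonal. Assembling:

R = [[1, 0.574],
 [0.574, 1]]
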